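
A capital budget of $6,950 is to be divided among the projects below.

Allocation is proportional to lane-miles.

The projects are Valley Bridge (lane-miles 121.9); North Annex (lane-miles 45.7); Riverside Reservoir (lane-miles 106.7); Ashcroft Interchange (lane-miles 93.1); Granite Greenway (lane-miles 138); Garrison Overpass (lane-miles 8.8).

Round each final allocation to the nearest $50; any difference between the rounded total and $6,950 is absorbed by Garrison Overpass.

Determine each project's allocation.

Valley Bridge: $1,650 · North Annex: $600 · Riverside Reservoir: $1,450 · Ashcroft Interchange: $1,250 · Granite Greenway: $1,850 · Garrison Overpass: $150

Total lane-miles = 514.2.
Unrounded shares: Valley Bridge 121.9/514.2 × $6,950 = 1,647.62; North Annex 45.7/514.2 × $6,950 = 617.69; Riverside Reservoir 106.7/514.2 × $6,950 = 1,442.17; Ashcroft Interchange 93.1/514.2 × $6,950 = 1,258.35; Granite Greenway 138/514.2 × $6,950 = 1,865.23; Garrison Overpass 8.8/514.2 × $6,950 = 118.94.
At nearest $50: Valley Bridge $1,650; North Annex $600; Riverside Reservoir $1,450; Ashcroft Interchange $1,250; Granite Greenway $1,850; Garrison Overpass $100. Sum = $6,900.
Difference $6,950 − $6,900 = +$50 applied to Garrison Overpass: Garrison Overpass becomes $150.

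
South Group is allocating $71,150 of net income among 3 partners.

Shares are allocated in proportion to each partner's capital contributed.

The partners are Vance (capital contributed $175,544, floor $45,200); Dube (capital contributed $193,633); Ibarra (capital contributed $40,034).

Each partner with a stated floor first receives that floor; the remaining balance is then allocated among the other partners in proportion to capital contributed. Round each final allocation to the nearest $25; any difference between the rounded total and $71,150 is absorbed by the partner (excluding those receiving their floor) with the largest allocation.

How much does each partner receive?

Vance: $45,200 · Dube: $21,500 · Ibarra: $4,450

Fund the minimums — Vance $45,200. Remaining pool $25,950.
Remaining pool split over remaining capital contributed 233,667: Dube 21,504.01 → $21,500; Ibarra 4,445.99 → $4,450.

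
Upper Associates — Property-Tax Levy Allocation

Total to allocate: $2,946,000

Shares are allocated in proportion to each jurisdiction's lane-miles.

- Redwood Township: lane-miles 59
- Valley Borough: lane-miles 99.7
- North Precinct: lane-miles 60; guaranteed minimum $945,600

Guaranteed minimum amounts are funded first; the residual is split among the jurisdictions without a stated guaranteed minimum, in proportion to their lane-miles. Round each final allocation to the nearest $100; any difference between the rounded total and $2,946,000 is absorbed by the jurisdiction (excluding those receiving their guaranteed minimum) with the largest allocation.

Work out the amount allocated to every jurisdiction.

Redwood Township: $743,700 · Valley Borough: $1,256,700 · North Precinct: $945,600

Minimums first: North Precinct $945,600. Balance $2,000,400.
Balance split over remaining lane-miles 158.7: Redwood Township 743,689.98 → $743,700; Valley Borough 1,256,710.02 → $1,256,700.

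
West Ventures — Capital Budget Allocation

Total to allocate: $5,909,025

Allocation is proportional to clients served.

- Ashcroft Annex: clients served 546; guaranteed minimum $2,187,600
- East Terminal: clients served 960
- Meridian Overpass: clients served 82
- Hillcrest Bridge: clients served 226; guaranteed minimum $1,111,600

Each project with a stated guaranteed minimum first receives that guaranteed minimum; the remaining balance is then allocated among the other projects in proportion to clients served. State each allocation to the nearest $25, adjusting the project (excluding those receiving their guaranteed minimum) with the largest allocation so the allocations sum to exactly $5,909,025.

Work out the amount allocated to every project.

Ashcroft Annex: $2,187,600 | East Terminal: $2,404,450 | Meridian Overpass: $205,375 | Hillcrest Bridge: $1,111,600

Fund the minimums — Ashcroft Annex $2,187,600; Hillcrest Bridge $1,111,600. Remaining pool $2,609,825.
Remaining pool split over remaining clients served 1,042: East Terminal 2,404,445.30 → $2,404,450; Meridian Overpass 205,379.70 → $205,375.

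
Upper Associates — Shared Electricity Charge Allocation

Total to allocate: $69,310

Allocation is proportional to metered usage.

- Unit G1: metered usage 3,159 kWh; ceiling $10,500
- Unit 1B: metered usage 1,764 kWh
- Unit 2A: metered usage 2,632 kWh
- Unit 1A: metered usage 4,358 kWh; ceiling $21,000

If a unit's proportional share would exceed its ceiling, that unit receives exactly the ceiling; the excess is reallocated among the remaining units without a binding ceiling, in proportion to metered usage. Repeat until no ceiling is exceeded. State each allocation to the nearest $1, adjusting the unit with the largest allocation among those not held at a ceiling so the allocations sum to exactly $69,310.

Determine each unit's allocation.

Unit G1: $10,500 | Unit 1B: $15,172 | Unit 2A: $22,638 | Unit 1A: $21,000

Metered usage total: 11,913.
Unconstrained shares: Unit G1 18,379.11; Unit 1B 10,262.98; Unit 2A 15,313.01; Unit 1A 25,354.90.
Cap binds for Unit G1 ($10,500), Unit 1A ($21,000); residual $37,810 reallocated over remaining metered usage 4,396.
Shares after redistribution: Unit 1B 15,172.17 → $15,172; Unit 2A 22,637.83 → $22,638.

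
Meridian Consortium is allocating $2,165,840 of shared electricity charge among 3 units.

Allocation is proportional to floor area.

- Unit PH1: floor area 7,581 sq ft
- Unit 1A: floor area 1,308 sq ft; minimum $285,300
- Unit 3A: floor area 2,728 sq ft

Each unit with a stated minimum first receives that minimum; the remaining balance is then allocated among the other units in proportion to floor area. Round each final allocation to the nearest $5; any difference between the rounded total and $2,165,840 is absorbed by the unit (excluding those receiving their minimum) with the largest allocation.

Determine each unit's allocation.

Unit PH1: $1,382,905 | Unit 1A: $285,300 | Unit 3A: $497,635

Fund the minimums — Unit 1A $285,300. Remaining pool $1,880,540.
Remaining pool split over remaining floor area 10,309: Unit PH1 1,382,905.59 → $1,382,905; Unit 3A 497,634.41 → $497,635.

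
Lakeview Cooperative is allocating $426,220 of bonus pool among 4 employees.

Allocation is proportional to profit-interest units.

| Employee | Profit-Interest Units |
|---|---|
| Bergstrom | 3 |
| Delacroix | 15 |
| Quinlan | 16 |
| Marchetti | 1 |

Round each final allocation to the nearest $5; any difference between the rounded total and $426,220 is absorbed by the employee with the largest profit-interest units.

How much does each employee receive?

Total profit-interest units = 35.
Pro-rata amounts: Bergstrom 3/35 × $426,220 = 36,533.14; Delacroix 15/35 × $426,220 = 182,665.71; Quinlan 16/35 × $426,220 = 194,843.43; Marchetti 1/35 × $426,220 = 12,177.71.
At nearest $5: Bergstrom $36,535; Delacroix $182,665; Quinlan $194,845; Marchetti $12,180. Sum = $426,225.
Difference $426,220 − $426,225 = −$5 applied to largest profit-interest units (Quinlan): Quinlan becomes $194,840.

Bergstrom: $36,535 · Delacroix: $182,665 · Quinlan: $194,840 · Marchetti: $12,180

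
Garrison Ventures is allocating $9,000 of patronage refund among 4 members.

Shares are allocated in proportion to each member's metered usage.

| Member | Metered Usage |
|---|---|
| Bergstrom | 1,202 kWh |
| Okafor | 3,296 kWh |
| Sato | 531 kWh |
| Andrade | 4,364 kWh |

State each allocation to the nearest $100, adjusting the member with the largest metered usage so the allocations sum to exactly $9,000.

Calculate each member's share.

Bergstrom: $1,200 · Okafor: $3,200 · Sato: $500 · Andrade: $4,100

Sum of metered usage: 9,393.
Proportional shares: Bergstrom 1,202/9,393 × $9,000 = 1,151.71; Okafor 3,296/9,393 × $9,000 = 3,158.10; Sato 531/9,393 × $9,000 = 508.78; Andrade 4,364/9,393 × $9,000 = 4,181.41.
At nearest $100: Bergstrom $1,200; Okafor $3,200; Sato $500; Andrade $4,200. Sum = $9,100.
Difference $9,000 − $9,100 = −$100 applied to largest metered usage (Andrade): Andrade becomes $4,100.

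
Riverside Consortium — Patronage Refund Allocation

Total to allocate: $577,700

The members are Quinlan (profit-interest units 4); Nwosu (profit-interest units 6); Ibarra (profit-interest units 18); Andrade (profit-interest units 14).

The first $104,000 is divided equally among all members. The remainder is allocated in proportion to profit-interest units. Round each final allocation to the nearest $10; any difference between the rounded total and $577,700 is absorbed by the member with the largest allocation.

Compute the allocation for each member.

Quinlan: $71,110 | Nwosu: $93,670 | Ibarra: $229,020 | Andrade: $183,900

First tranche $104,000 split equally: $26,000 each.
Remainder $473,700 by profit-interest units (total 42): Quinlan 45,114.29 → $45,110; Nwosu 67,671.43 → $67,670; Ibarra 203,014.29 → $203,010; Andrade 157,900.00 → $157,900.
Rounding difference +$10 on remainder applied to Ibarra.
Totals: Quinlan $26,000 + $45,110 = $71,110; Nwosu $26,000 + $67,670 = $93,670; Ibarra $26,000 + $203,020 = $229,020; Andrade $26,000 + $157,900 = $183,900.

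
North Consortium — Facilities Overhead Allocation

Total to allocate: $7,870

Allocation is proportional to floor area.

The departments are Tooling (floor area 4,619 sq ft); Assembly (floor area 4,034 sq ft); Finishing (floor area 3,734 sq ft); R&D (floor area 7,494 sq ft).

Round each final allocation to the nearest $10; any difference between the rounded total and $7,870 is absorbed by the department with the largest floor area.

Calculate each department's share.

Tooling: $1,830 · Assembly: $1,600 · Finishing: $1,480 · R&D: $2,960

Total floor area = 4,619 + 4,034 + 3,734 + 7,494 = 19,881.
Pro-rata amounts: Tooling 1,828.46; Assembly 1,596.88; Finishing 1,478.12; R&D 2,966.54.
After rounding ($10): Tooling $1,830; Assembly $1,600; Finishing $1,480; R&D $2,970. Sum = $7,880.
Difference $7,870 − $7,880 = −$10 applied to largest floor area (R&D): R&D becomes $2,960.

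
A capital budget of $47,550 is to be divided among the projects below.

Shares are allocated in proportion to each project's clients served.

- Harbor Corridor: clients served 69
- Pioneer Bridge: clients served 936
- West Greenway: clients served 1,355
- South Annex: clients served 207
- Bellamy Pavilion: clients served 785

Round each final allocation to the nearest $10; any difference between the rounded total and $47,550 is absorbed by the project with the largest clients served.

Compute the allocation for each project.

Harbor Corridor: $980 | Pioneer Bridge: $13,280 | West Greenway: $19,210 | South Annex: $2,940 | Bellamy Pavilion: $11,140

Combined clients served = 3,352.
Raw shares: Harbor Corridor 69/3,352 × $47,550 = 978.80; Pioneer Bridge 936/3,352 × $47,550 = 13,277.68; West Greenway 1,355/3,352 × $47,550 = 19,221.43; South Annex 207/3,352 × $47,550 = 2,936.41; Bellamy Pavilion 785/3,352 × $47,550 = 11,135.67.
After rounding ($10): Harbor Corridor $980; Pioneer Bridge $13,280; West Greenway $19,220; South Annex $2,940; Bellamy Pavilion $11,140. Sum = $47,560.
Difference $47,550 − $47,560 = −$10 applied to largest clients served (West Greenway): West Greenway becomes $19,210.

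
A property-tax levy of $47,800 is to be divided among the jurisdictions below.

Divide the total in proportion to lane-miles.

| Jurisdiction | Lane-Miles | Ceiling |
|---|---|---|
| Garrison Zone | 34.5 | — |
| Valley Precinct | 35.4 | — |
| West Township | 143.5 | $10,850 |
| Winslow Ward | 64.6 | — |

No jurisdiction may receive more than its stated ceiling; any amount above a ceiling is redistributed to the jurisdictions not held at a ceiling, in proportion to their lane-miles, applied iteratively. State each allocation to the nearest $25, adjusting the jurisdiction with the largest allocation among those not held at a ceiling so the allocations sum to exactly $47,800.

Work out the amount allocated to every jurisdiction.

Total lane-miles = 278.
Proportional shares (ignoring caps): Garrison Zone 5,932.01; Valley Precinct 6,086.76; West Township 24,673.74; Winslow Ward 11,107.48.
Held at cap: West Township ($10,850); residual $36,950 reallocated over remaining lane-miles 134.5.
Redistributed shares: Garrison Zone 9,477.88 → $9,475; Valley Precinct 9,725.13 → $9,725; Winslow Ward 17,746.99 → $17,750.

Garrison Zone: $9,475 · Valley Precinct: $9,725 · West Township: $10,850 · Winslow Ward: $17,750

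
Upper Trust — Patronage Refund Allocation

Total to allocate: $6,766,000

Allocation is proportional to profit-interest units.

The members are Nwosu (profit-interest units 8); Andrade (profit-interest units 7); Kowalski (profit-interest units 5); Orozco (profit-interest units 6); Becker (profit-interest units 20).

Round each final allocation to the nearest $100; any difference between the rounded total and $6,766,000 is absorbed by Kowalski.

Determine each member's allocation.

Nwosu: $1,176,700 | Andrade: $1,029,600 | Kowalski: $735,500 | Orozco: $882,500 | Becker: $2,941,700

Profit-interest units total: 46.
Proportional shares: Nwosu 8/46 × $6,766,000 = 1,176,695.65; Andrade 7/46 × $6,766,000 = 1,029,608.70; Kowalski 5/46 × $6,766,000 = 735,434.78; Orozco 6/46 × $6,766,000 = 882,521.74; Becker 20/46 × $6,766,000 = 2,941,739.13.
Rounded to nearest $100: Nwosu $1,176,700; Andrade $1,029,600; Kowalski $735,400; Orozco $882,500; Becker $2,941,700. Sum = $6,765,900.
Difference $6,766,000 − $6,765,900 = +$100 applied to Kowalski: Kowalski becomes $735,500.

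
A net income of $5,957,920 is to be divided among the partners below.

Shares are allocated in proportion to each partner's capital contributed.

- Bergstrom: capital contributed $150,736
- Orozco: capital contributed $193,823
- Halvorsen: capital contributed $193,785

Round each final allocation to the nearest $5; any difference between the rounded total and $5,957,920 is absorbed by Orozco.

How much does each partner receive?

Bergstrom: $1,668,215 | Orozco: $2,145,060 | Halvorsen: $2,144,645

Capital contributed total: 538,344.
Unrounded shares: Bergstrom 150,736/538,344 × $5,957,920 = 1,668,214.06; Orozco 193,823/538,344 × $5,957,920 = 2,145,063.25; Halvorsen 193,785/538,344 × $5,957,920 = 2,144,642.70.
After rounding ($5): Bergstrom $1,668,215; Orozco $2,145,065; Halvorsen $2,144,645. Sum = $5,957,925.
Difference $5,957,920 − $5,957,925 = −$5 applied to Orozco: Orozco becomes $2,145,060.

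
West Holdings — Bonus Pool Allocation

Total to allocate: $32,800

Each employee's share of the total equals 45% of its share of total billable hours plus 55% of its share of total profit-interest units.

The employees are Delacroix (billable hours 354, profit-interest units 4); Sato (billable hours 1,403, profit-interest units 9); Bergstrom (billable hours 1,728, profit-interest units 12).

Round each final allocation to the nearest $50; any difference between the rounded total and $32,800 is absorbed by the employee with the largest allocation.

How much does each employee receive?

Totals — billable hours 3,485, profit-interest units 25.
Composite weights (45% billable hours + 55% profit-interest units): Delacroix 0.1337; Sato 0.3792; Bergstrom 0.4871.
Proportional shares: Delacroix 4,385.69; Sato 12,436.52; Bergstrom 15,977.79.
Rounded to nearest $50: Delacroix $4,400; Sato $12,450; Bergstrom $16,000. Sum = $32,850.
Difference $32,800 − $32,850 = −$50 applied to largest allocation (Bergstrom): Bergstrom becomes $15,950.

Delacroix: $4,400; Sato: $12,450; Bergstrom: $15,950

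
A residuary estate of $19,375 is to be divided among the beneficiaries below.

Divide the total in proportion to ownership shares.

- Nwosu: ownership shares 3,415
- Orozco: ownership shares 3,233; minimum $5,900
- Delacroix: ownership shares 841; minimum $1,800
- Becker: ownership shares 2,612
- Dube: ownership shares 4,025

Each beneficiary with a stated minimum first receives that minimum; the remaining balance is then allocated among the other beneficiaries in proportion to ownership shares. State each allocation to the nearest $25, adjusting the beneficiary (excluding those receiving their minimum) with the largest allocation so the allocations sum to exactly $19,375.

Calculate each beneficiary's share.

Guaranteed amounts: Orozco $5,900; Delacroix $1,800. Residual $11,675.
Residual split over remaining ownership shares 10,052: Nwosu 3,966.39 → $3,975; Becker 3,033.73 → $3,025; Dube 4,674.88 → $4,675.

Nwosu: $3,975 | Orozco: $5,900 | Delacroix: $1,800 | Becker: $3,025 | Dube: $4,675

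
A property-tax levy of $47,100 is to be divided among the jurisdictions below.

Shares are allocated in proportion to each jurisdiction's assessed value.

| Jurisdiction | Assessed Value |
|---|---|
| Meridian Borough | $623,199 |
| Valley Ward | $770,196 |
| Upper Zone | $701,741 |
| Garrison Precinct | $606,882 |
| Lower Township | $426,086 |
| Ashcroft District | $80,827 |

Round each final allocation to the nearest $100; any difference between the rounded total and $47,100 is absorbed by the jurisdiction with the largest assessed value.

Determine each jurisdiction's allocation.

Assessed value total: 623,199 + 770,196 + 701,741 + 606,882 + 426,086 + 80,827 = 3,208,931.
Proportional shares: Meridian Borough 9,147.18; Valley Ward 11,304.77; Upper Zone 10,300.00; Garrison Precinct 8,907.68; Lower Township 6,254.00; Ashcroft District 1,186.36.
At nearest $100: Meridian Borough $9,100; Valley Ward $11,300; Upper Zone $10,300; Garrison Precinct $8,900; Lower Township $6,300; Ashcroft District $1,200. Sum = $47,100.
No rounding difference to absorb.

Meridian Borough: $9,100 · Valley Ward: $11,300 · Upper Zone: $10,300 · Garrison Precinct: $8,900 · Lower Township: $6,300 · Ashcroft District: $1,200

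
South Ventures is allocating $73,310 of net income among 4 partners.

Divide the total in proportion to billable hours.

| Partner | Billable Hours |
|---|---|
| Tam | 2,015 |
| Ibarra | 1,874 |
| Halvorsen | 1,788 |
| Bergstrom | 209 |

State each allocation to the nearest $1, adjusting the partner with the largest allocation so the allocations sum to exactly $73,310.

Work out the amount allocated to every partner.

Sum of billable hours: 5,886.
Unrounded shares: Tam 2,015/5,886 × $73,310 = 25,096.78; Ibarra 1,874/5,886 × $73,310 = 23,340.63; Halvorsen 1,788/5,886 × $73,310 = 22,269.501; Bergstrom 209/5,886 × $73,310 = 2,603.09.
After rounding ($1): Tam $25,097; Ibarra $23,341; Halvorsen $22,270; Bergstrom $2,603. Sum = $73,311.
Difference $73,310 − $73,311 = −$1 applied to largest allocation (Tam): Tam becomes $25,096.

Tam: $25,096 · Ibarra: $23,341 · Halvorsen: $22,270 · Bergstrom: $2,603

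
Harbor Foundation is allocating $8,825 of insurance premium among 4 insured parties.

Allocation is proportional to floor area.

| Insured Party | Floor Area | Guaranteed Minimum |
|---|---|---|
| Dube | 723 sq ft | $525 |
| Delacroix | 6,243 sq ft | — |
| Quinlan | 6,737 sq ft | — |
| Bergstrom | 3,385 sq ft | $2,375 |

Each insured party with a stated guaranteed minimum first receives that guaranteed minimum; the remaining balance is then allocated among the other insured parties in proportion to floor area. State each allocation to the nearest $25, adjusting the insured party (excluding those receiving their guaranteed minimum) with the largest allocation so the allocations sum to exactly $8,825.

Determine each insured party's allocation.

Dube: $525 | Delacroix: $2,850 | Quinlan: $3,075 | Bergstrom: $2,375

Guaranteed amounts: Dube $525; Bergstrom $2,375. Remaining pool $5,925.
Remaining pool split over remaining floor area 12,980: Delacroix 2,849.75 → $2,850; Quinlan 3,075.25 → $3,075.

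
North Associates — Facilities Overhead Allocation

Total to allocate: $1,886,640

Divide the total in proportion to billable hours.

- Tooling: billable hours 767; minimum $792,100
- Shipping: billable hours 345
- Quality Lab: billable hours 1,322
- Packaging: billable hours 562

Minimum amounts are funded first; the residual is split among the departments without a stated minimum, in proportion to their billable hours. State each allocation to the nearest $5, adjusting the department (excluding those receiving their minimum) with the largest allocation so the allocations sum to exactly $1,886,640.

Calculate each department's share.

Minimums first: Tooling $792,100. Remaining pool $1,094,540.
Remaining pool split over remaining billable hours 2,229: Shipping 169,410.63 → $169,410; Quality Lab 649,161.90 → $649,160; Packaging 275,967.47 → $275,965.
Rounding difference +$5 applied to Quality Lab → $649,165.

Tooling: $792,100 · Shipping: $169,410 · Quality Lab: $649,165 · Packaging: $275,965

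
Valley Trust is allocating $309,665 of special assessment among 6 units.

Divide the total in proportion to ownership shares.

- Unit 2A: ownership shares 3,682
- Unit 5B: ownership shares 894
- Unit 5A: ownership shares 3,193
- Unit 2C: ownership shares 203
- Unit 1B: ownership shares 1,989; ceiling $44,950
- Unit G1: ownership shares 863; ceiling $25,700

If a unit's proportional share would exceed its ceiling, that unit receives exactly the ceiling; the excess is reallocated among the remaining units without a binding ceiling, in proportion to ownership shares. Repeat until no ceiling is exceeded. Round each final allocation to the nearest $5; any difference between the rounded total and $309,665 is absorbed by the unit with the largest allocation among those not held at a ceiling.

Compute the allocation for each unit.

Ownership shares total: 10,824.
Unconstrained shares: Unit 2A 105,338.74; Unit 5B 25,576.54; Unit 5A 91,348.89; Unit 2C 5,807.65; Unit 1B 56,903.52; Unit G1 24,689.66.
Cap binds for Unit 1B ($44,950); residual $264,715 reallocated over remaining ownership shares 8,835.
Cap binds for Unit G1 ($25,700); residual $239,015 reallocated over remaining ownership shares 7,972.
Redistributed shares: Unit 2A 110,393.03 → $110,395; Unit 5B 26,803.74 → $26,805; Unit 5A 95,731.92 → $95,730; Unit 2C 6,086.31 → $6,085.

Unit 2A: $110,395 | Unit 5B: $26,805 | Unit 5A: $95,730 | Unit 2C: $6,085 | Unit 1B: $44,950 | Unit G1: $25,700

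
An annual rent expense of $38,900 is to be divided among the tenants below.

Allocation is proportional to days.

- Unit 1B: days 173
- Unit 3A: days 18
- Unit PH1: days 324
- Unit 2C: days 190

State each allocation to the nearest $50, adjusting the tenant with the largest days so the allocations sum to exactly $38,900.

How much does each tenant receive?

Total days = 705.
Raw shares: Unit 1B 173/705 × $38,900 = 9,545.67; Unit 3A 18/705 × $38,900 = 993.19; Unit PH1 324/705 × $38,900 = 17,877.45; Unit 2C 190/705 × $38,900 = 10,483.69.
At nearest $50: Unit 1B $9,550; Unit 3A $1,000; Unit PH1 $17,900; Unit 2C $10,500. Sum = $38,950.
Difference $38,900 − $38,950 = −$50 applied to largest days (Unit PH1): Unit PH1 becomes $17,850.

Unit 1B: $9,550; Unit 3A: $1,000; Unit PH1: $17,850; Unit 2C: $10,500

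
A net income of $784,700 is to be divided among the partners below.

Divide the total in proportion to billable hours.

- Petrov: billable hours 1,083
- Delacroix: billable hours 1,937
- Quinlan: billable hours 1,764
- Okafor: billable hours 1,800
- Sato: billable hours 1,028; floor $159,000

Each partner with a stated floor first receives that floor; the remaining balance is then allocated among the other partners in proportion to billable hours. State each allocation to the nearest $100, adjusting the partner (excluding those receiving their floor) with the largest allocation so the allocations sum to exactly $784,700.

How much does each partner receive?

Petrov: $102,900; Delacroix: $184,100; Quinlan: $167,600; Okafor: $171,100; Sato: $159,000

Minimums first: Sato $159,000. Remaining pool $625,700.
Remaining pool split over remaining billable hours 6,584: Petrov 102,921.19 → $102,900; Delacroix 184,079.72 → $184,100; Quinlan 167,638.94 → $167,600; Okafor 171,060.15 → $171,100.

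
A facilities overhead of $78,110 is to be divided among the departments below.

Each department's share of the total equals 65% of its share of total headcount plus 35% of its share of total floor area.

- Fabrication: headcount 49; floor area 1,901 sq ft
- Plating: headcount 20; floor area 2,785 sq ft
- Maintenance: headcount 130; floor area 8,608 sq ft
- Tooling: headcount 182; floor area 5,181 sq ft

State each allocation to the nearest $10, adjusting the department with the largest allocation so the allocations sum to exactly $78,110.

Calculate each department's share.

Fabrication: $9,340 · Plating: $6,790 · Maintenance: $30,060 · Tooling: $31,920

Totals — headcount 381, floor area 18,475.
Combined weights (65% headcount + 35% floor area): Fabrication 0.1196; Plating 0.0869; Maintenance 0.3849; Tooling 0.4087.
Unrounded shares: Fabrication 9,342.68; Plating 6,786.29; Maintenance 30,061.35; Tooling 31,919.67.
Rounded to nearest $10: Fabrication $9,340; Plating $6,790; Maintenance $30,060; Tooling $31,920. Sum = $78,110.
No rounding difference to absorb.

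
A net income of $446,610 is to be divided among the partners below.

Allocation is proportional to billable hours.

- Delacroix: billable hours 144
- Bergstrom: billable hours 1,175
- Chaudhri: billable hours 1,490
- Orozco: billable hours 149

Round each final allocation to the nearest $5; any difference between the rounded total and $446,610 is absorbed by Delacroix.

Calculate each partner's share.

Combined billable hours = 2,958.
Raw shares: Delacroix 144/2,958 × $446,610 = 21,741.66; Bergstrom 1,175/2,958 × $446,610 = 177,405.93; Chaudhri 1,490/2,958 × $446,610 = 224,965.82; Orozco 149/2,958 × $446,610 = 22,496.58.
After rounding ($5): Delacroix $21,740; Bergstrom $177,405; Chaudhri $224,965; Orozco $22,495. Sum = $446,605.
Difference $446,610 − $446,605 = +$5 applied to Delacroix: Delacroix becomes $21,745.

Delacroix: $21,745; Bergstrom: $177,405; Chaudhri: $224,965; Orozco: $22,495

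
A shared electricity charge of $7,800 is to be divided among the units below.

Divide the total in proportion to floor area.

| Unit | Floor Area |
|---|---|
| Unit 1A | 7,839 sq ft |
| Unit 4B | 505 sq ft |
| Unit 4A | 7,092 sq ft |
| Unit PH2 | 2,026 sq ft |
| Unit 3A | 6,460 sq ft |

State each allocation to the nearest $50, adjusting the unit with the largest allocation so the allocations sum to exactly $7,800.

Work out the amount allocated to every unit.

Unit 1A: $2,600; Unit 4B: $150; Unit 4A: $2,300; Unit PH2: $650; Unit 3A: $2,100

Sum of floor area: 23,922.
Pro-rata amounts: Unit 1A 7,839/23,922 × $7,800 = 2,555.98; Unit 4B 505/23,922 × $7,800 = 164.66; Unit 4A 7,092/23,922 × $7,800 = 2,312.42; Unit PH2 2,026/23,922 × $7,800 = 660.60; Unit 3A 6,460/23,922 × $7,800 = 2,106.35.
Rounded to nearest $50: Unit 1A $2,550; Unit 4B $150; Unit 4A $2,300; Unit PH2 $650; Unit 3A $2,100. Sum = $7,750.
Difference $7,800 − $7,750 = +$50 applied to largest allocation (Unit 1A): Unit 1A becomes $2,600.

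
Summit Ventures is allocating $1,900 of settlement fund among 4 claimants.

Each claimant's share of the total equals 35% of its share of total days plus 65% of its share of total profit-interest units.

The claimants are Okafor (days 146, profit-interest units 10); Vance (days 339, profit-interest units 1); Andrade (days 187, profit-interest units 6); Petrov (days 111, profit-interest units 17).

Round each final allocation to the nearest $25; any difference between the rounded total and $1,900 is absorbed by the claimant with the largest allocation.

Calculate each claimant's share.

Totals — days 783, profit-interest units 34.
Combined weights (35% days + 65% profit-interest units): Okafor 0.2564; Vance 0.1707; Andrade 0.1983; Petrov 0.3746.
Pro-rata amounts: Okafor 487.23; Vance 324.24; Andrade 376.76; Petrov 711.77.
After rounding ($25): Okafor $475; Vance $325; Andrade $375; Petrov $700. Sum = $1,875.
Difference $1,900 − $1,875 = +$25 applied to largest allocation (Petrov): Petrov becomes $725.

Okafor: $475 | Vance: $325 | Andrade: $375 | Petrov: $725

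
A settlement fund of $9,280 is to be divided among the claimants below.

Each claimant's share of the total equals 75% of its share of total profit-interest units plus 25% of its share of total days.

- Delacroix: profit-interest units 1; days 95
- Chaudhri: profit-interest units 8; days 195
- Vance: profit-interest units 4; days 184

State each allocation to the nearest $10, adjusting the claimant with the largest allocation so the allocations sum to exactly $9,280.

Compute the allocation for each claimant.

Totals — profit-interest units 13, days 474.
Blended shares (75% profit-interest units + 25% days): Delacroix 0.1078; Chaudhri 0.5644; Vance 0.3278.
Raw shares: Delacroix 1,000.36; Chaudhri 5,237.51; Vance 3,042.13.
Rounded to nearest $10: Delacroix $1,000; Chaudhri $5,240; Vance $3,040. Sum = $9,280.
Rounded total matches; no reconciliation needed.

Delacroix: $1,000 | Chaudhri: $5,240 | Vance: $3,040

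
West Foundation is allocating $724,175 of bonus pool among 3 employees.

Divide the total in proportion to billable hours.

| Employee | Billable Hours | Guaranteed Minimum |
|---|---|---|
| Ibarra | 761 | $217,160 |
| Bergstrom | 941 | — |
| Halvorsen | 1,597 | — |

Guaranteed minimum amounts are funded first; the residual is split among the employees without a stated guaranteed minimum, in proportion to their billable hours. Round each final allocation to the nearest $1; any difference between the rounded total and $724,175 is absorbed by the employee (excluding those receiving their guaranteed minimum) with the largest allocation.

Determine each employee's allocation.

Minimums first: Ibarra $217,160. Residual $507,015.
Residual split over remaining billable hours 2,538: Bergstrom 187,983.10 → $187,983; Halvorsen 319,031.90 → $319,032.

Ibarra: $217,160 · Bergstrom: $187,983 · Halvorsen: $319,032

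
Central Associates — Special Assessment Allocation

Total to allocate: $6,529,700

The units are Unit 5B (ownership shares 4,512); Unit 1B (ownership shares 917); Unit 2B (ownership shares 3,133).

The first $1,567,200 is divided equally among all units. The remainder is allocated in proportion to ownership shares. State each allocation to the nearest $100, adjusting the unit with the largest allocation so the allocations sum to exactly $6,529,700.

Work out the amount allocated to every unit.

Unit 5B: $3,137,500; Unit 1B: $1,053,900; Unit 2B: $2,338,300

Equal tier: $1,567,200 ÷ 3 = $522,400 apiece.
Remainder $4,962,500 by ownership shares (total 8,562): Unit 5B 2,615,136.65 → $2,615,100; Unit 1B 531,489.43 → $531,500; Unit 2B 1,815,873.92 → $1,815,900.
Totals: Unit 5B $522,400 + $2,615,100 = $3,137,500; Unit 1B $522,400 + $531,500 = $1,053,900; Unit 2B $522,400 + $1,815,900 = $2,338,300.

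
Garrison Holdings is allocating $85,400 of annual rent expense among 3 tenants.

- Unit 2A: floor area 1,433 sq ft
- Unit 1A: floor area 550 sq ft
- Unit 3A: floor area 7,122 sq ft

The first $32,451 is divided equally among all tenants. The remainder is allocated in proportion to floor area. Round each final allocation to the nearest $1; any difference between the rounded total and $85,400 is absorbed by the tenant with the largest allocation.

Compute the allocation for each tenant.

Unit 2A: $19,150 · Unit 1A: $14,015 · Unit 3A: $52,235

Equal tier: $32,451 ÷ 3 = $10,817 apiece.
Remainder $52,949 by floor area (total 9,105): Unit 2A 8,333.43 → $8,333; Unit 1A 3,198.46 → $3,198; Unit 3A 41,417.11 → $41,417.
Rounding difference +$1 on remainder applied to Unit 3A.
Totals: Unit 2A $10,817 + $8,333 = $19,150; Unit 1A $10,817 + $3,198 = $14,015; Unit 3A $10,817 + $41,418 = $52,235.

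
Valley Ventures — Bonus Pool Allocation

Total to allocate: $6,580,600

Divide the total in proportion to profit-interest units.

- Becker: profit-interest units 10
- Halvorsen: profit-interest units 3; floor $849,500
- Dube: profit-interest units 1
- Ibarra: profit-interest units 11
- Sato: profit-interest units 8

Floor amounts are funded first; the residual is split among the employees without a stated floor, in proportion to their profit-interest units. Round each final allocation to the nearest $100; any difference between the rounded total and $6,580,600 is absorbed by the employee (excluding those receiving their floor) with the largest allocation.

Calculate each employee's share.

Guaranteed amounts: Halvorsen $849,500. Residual $5,731,100.
Residual split over remaining profit-interest units 30: Becker 1,910,366.67 → $1,910,400; Dube 191,036.67 → $191,000; Ibarra 2,101,403.33 → $2,101,400; Sato 1,528,293.33 → $1,528,300.

Becker: $1,910,400 | Halvorsen: $849,500 | Dube: $191,000 | Ibarra: $2,101,400 | Sato: $1,528,300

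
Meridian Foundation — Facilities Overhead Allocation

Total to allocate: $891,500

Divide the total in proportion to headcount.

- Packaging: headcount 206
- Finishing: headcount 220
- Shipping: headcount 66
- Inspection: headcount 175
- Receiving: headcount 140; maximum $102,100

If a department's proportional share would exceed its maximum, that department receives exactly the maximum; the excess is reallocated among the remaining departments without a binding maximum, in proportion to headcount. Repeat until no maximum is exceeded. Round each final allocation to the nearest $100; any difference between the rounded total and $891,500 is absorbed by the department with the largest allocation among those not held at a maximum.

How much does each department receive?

Packaging: $243,800; Finishing: $260,400; Shipping: $78,100; Inspection: $207,100; Receiving: $102,100

Total headcount = 807.
Pro-rata shares before constraints: Packaging 227,570.01; Finishing 243,035.94; Shipping 72,910.78; Inspection 193,324.04; Receiving 154,659.23.
Capped: Receiving ($102,100); residual $789,400 reallocated over remaining headcount 667.
Shares after redistribution: Packaging 243,802.70 → $243,800; Finishing 260,371.81 → $260,400; Shipping 78,111.54 → $78,100; Inspection 207,113.94 → $207,100.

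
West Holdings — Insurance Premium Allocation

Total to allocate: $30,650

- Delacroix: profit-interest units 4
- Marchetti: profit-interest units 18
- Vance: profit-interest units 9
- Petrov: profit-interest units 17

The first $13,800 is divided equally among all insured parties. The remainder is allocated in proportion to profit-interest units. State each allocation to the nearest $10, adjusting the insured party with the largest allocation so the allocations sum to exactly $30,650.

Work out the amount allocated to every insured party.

$13,800 shared equally gives $3,450 per insured party.
Remainder $16,850 by profit-interest units (total 48): Delacroix 1,404.17 → $1,400; Marchetti 6,318.75 → $6,320; Vance 3,159.38 → $3,160; Petrov 5,967.71 → $5,970.
Totals: Delacroix $3,450 + $1,400 = $4,850; Marchetti $3,450 + $6,320 = $9,770; Vance $3,450 + $3,160 = $6,610; Petrov $3,450 + $5,970 = $9,420.

Delacroix: $4,850; Marchetti: $9,770; Vance: $6,610; Petrov: $9,420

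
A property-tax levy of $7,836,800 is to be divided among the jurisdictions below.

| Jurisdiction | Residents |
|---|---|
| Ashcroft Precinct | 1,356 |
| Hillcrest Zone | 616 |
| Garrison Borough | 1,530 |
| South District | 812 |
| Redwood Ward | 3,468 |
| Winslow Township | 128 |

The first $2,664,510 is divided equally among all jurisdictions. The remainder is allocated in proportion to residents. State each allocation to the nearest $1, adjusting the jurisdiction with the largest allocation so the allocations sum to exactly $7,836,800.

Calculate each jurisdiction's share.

Ashcroft Precinct: $1,330,763 | Hillcrest Zone: $846,883 | Garrison Borough: $1,444,541 | South District: $975,046 | Redwood Ward: $2,711,784 | Winslow Township: $527,783

$2,664,510 shared equally gives $444,085 per jurisdiction.
Remainder $5,172,290 by residents (total 7,910): Ashcroft Precinct 886,678.29 → $886,678; Hillcrest Zone 402,797.81 → $402,798; Garrison Borough 1,000,455.59 → $1,000,456; South District 530,960.74 → $530,961; Redwood Ward 2,267,699.33 → $2,267,699; Winslow Township 83,698.25 → $83,698.
Totals: Ashcroft Precinct $444,085 + $886,678 = $1,330,763; Hillcrest Zone $444,085 + $402,798 = $846,883; Garrison Borough $444,085 + $1,000,456 = $1,444,541; South District $444,085 + $530,961 = $975,046; Redwood Ward $444,085 + $2,267,699 = $2,711,784; Winslow Township $444,085 + $83,698 = $527,783.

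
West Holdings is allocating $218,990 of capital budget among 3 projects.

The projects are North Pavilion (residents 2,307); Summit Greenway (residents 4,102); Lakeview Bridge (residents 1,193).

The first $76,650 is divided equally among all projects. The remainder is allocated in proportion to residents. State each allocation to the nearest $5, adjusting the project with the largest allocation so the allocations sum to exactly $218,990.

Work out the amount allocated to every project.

First tranche $76,650 split equally: $25,550 each.
Remainder $142,340 by residents (total 7,602): North Pavilion 43,196.31 → $43,195; Summit Greenway 76,805.93 → $76,805; Lakeview Bridge 22,337.76 → $22,340.
Totals: North Pavilion $25,550 + $43,195 = $68,745; Summit Greenway $25,550 + $76,805 = $102,355; Lakeview Bridge $25,550 + $22,340 = $47,890.

North Pavilion: $68,745 · Summit Greenway: $102,355 · Lakeview Bridge: $47,890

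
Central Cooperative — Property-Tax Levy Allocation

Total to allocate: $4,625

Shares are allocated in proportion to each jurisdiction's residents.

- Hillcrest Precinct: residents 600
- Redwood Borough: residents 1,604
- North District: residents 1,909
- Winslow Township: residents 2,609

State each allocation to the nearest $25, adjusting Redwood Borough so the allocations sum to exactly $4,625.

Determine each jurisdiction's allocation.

Hillcrest Precinct: $425 · Redwood Borough: $1,075 · North District: $1,325 · Winslow Township: $1,800

Residents total: 6,722.
Pro-rata amounts: Hillcrest Precinct 600/6,722 × $4,625 = 412.82; Redwood Borough 1,604/6,722 × $4,625 = 1,103.61; North District 1,909/6,722 × $4,625 = 1,313.47; Winslow Township 2,609/6,722 × $4,625 = 1,795.09.
At nearest $25: Hillcrest Precinct $425; Redwood Borough $1,100; North District $1,325; Winslow Township $1,800. Sum = $4,650.
Difference $4,625 − $4,650 = −$25 applied to Redwood Borough: Redwood Borough becomes $1,075.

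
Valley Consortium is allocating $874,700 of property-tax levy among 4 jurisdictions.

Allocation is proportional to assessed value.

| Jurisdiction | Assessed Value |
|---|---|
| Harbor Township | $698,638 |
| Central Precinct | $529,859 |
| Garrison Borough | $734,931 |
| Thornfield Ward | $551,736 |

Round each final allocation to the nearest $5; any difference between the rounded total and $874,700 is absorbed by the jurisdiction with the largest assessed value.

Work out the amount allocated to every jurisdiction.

Combined assessed value = 698,638 + 529,859 + 734,931 + 551,736 = 2,515,164.
Unrounded shares: Harbor Township 242,965.73; Central Precinct 184,269.36; Garrison Borough 255,587.37; Thornfield Ward 191,877.54.
Rounded to nearest $5: Harbor Township $242,965; Central Precinct $184,270; Garrison Borough $255,585; Thornfield Ward $191,880. Sum = $874,700.
Sum already equals the total — no adjustment.

Harbor Township: $242,965; Central Precinct: $184,270; Garrison Borough: $255,585; Thornfield Ward: $191,880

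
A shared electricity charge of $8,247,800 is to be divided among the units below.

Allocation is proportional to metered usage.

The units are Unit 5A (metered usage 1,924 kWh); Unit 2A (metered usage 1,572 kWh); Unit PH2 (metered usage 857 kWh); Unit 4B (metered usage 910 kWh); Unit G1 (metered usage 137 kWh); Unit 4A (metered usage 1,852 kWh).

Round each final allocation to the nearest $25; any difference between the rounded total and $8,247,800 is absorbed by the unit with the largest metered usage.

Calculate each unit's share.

Total metered usage = 7,252.
Unrounded shares: Unit 5A 1,924/7,252 × $8,247,800 = 2,188,191.84; Unit 2A 1,572/7,252 × $8,247,800 = 1,787,857.36; Unit PH2 857/7,252 × $8,247,800 = 974,677.96; Unit 4B 910/7,252 × $8,247,800 = 1,034,955.60; Unit G1 137/7,252 × $8,247,800 = 155,812.00; Unit 4A 1,852/7,252 × $8,247,800 = 2,106,305.24.
Rounded to nearest $25: Unit 5A $2,188,200; Unit 2A $1,787,850; Unit PH2 $974,675; Unit 4B $1,034,950; Unit G1 $155,800; Unit 4A $2,106,300. Sum = $8,247,775.
Difference $8,247,800 − $8,247,775 = +$25 applied to largest metered usage (Unit 5A): Unit 5A becomes $2,188,225.

Unit 5A: $2,188,225 | Unit 2A: $1,787,850 | Unit PH2: $974,675 | Unit 4B: $1,034,950 | Unit G1: $155,800 | Unit 4A: $2,106,300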